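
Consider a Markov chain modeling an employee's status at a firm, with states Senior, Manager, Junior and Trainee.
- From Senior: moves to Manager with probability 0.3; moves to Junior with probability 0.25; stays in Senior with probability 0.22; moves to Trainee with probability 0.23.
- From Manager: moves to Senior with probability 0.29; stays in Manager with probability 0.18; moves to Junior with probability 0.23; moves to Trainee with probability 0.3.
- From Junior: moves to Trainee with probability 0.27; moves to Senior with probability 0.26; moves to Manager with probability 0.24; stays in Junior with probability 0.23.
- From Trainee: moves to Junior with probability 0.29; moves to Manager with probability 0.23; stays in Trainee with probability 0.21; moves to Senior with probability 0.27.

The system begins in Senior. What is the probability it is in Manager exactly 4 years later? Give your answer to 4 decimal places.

0.2387

Propagate the distribution vector 4 years from Senior.
After 0 years: (1.0000, 0.0000, 0.0000, 0.0000)
After 1 year: (0.2200, 0.3000, 0.2500, 0.2300)
After 2 years: (0.2625, 0.2329, 0.2482, 0.2564)
After 3 years: (0.2591, 0.2392, 0.2506, 0.2511)
After 4 years: (0.2593, 0.2387, 0.2502, 0.2517)
P(in Manager after 4 years) = 0.2387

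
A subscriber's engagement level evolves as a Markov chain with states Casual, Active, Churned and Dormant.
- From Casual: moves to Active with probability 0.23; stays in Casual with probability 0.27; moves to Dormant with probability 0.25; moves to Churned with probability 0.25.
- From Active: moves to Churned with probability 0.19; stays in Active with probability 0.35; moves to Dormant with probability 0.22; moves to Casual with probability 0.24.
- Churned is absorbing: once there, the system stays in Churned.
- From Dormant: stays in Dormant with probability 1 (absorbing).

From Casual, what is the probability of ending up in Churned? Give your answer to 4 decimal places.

Let h(s) be the probability of absorption at Churned starting from transient state s. Then h(Churned) = 1 and h(Dormant) = 0. By first-step analysis:
h(Casual) = 0.27·h(Casual) + 0.23·h(Active) + 0.25·1 + 0.25·0
h(Active) = 0.24·h(Casual) + 0.35·h(Active) + 0.19·1 + 0.22·0
Solving: h(Casual) = 0.4918, h(Active) = 0.4739.
Starting from Casual, the probability is 0.4918.

0.4918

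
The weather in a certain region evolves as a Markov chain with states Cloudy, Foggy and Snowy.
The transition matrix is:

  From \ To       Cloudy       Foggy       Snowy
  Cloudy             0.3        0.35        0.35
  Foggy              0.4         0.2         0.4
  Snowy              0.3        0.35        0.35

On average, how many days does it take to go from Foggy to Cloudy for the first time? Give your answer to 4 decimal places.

2.7632

Let t(s) be the expected number of days to first reach Cloudy from state s, with t(Cloudy) = 0. Conditioning on the first day:
t(Foggy) = 1 + 0.2·t(Foggy) + 0.4·t(Snowy)
t(Snowy) = 1 + 0.35·t(Foggy) + 0.35·t(Snowy)
Solving: t(Foggy) = 2.7632, t(Snowy) = 3.0263.
Expected days from Foggy to Cloudy: 2.7632.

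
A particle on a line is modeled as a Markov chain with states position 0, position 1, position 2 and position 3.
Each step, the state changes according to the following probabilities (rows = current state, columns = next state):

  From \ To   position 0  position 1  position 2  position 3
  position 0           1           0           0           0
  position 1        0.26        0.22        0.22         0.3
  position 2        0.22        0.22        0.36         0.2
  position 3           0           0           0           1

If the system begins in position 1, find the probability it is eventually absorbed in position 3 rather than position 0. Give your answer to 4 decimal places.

Let h(s) be the probability of absorption at position 3 starting from transient state s. Then h(position 3) = 1 and h(position 0) = 0. By first-step analysis:
h(position 1) = 0.26·0 + 0.22·h(position 1) + 0.22·h(position 2) + 0.3·1
h(position 2) = 0.22·0 + 0.22·h(position 1) + 0.36·h(position 2) + 0.2·1
Solving: h(position 1) = 0.5235, h(position 2) = 0.4925.
Starting from position 1, the probability is 0.5235.

0.5235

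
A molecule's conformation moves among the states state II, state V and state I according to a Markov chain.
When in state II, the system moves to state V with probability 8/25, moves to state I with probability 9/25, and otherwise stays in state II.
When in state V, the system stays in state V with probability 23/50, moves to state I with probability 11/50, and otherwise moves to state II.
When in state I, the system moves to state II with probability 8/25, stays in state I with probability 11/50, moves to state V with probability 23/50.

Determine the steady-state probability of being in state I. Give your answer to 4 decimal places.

Let the stationary distribution be π with π = πP and π_1 + π_2 + π_3 = 1.
π_1 = 0.32·π_1 + 0.32·π_2 + 0.32·π_3
π_2 = 0.32·π_1 + 0.46·π_2 + 0.46·π_3
Solving with the normalization constraint gives π = (0.3200, 0.4152, 0.2648).
So the stationary probability of state I is 0.2648.

0.2648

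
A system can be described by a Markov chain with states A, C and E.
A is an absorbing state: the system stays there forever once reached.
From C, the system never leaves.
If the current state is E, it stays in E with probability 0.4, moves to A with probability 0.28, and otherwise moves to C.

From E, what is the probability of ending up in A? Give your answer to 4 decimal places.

0.4667

Let h(s) be the probability of absorption at A starting from transient state s. Then h(A) = 1 and h(C) = 0. By first-step analysis:
h(E) = 0.28·1 + 0.32·0 + 0.4·h(E)
Solving: h(E) = 0.4667.
Starting from E, the probability is 0.4667.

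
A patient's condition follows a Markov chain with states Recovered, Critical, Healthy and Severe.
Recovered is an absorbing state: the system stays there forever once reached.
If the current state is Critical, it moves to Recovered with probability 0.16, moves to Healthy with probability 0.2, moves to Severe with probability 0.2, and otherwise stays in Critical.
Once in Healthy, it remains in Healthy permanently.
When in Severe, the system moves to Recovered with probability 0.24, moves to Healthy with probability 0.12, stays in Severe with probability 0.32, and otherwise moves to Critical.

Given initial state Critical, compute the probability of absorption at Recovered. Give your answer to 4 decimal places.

Let h(s) be the probability of absorption at Recovered starting from transient state s. Then h(Recovered) = 1 and h(Healthy) = 0. By first-step analysis:
h(Critical) = 0.16·1 + 0.44·h(Critical) + 0.2·0 + 0.2·h(Severe)
h(Severe) = 0.24·1 + 0.32·h(Critical) + 0.12·0 + 0.32·h(Severe)
Solving: h(Critical) = 0.4949, h(Severe) = 0.5859.
Starting from Critical, the probability is 0.4949.

0.4949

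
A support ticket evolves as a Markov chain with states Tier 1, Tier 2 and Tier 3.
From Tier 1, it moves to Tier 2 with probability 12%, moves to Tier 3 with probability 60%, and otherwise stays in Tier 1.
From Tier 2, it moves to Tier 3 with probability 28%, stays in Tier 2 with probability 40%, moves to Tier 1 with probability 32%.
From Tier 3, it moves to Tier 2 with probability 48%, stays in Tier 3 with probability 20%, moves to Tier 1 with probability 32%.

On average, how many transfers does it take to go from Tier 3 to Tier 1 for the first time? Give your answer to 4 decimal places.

3.1250

Let t(s) be the expected number of transfers to first reach Tier 1 from state s, with t(Tier 1) = 0. Conditioning on the first transfer:
t(Tier 2) = 1 + 0.4·t(Tier 2) + 0.28·t(Tier 3)
t(Tier 3) = 1 + 0.48·t(Tier 2) + 0.2·t(Tier 3)
Solving: t(Tier 2) = 3.1250, t(Tier 3) = 3.1250.
Expected transfers from Tier 3 to Tier 1: 3.1250.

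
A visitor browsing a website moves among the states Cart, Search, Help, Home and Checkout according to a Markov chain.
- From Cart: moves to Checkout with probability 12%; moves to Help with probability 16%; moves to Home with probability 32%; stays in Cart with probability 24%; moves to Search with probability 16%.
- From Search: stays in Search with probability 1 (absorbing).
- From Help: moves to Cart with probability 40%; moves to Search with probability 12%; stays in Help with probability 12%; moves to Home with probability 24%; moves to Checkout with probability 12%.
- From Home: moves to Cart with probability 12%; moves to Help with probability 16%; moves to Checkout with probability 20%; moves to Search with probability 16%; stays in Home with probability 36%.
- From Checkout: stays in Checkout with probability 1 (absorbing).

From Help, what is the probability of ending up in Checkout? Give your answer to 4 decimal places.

Let h(s) be the probability of absorption at Checkout starting from transient state s. Then h(Checkout) = 1 and h(Search) = 0. By first-step analysis:
h(Cart) = 0.24·h(Cart) + 0.16·0 + 0.16·h(Help) + 0.32·h(Home) + 0.12·1
h(Help) = 0.4·h(Cart) + 0.12·0 + 0.12·h(Help) + 0.24·h(Home) + 0.12·1
h(Home) = 0.12·h(Cart) + 0.16·0 + 0.16·h(Help) + 0.36·h(Home) + 0.2·1
Solving: h(Cart) = 0.4863, h(Help) = 0.5017, h(Home) = 0.5291.
Starting from Help, the probability is 0.5017.

0.5017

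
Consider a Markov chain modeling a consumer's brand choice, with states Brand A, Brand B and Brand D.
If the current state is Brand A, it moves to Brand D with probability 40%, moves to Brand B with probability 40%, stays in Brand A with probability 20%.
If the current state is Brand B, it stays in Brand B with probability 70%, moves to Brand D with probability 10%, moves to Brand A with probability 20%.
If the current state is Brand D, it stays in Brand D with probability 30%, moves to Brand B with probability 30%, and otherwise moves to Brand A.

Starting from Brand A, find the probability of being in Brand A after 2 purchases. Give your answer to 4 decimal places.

0.2800

Sum over the intermediate state after 1 purchase:
P = P(Brand A→Brand A)·P(Brand A→Brand A) + P(Brand A→Brand B)·P(Brand B→Brand A) + P(Brand A→Brand D)·P(Brand D→Brand A)
  = 0.2×0.2 + 0.4×0.2 + 0.4×0.4
  = 0.0400 + 0.0800 + 0.1600 = 0.2800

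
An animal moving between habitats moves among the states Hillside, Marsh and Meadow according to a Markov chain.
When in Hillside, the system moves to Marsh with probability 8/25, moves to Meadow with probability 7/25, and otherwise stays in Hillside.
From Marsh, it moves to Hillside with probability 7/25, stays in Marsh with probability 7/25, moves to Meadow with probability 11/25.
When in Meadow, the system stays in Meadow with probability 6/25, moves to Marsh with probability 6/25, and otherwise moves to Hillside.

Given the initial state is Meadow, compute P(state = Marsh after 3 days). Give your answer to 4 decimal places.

Propagate the distribution vector 3 days from Meadow.
After 0 days: (0.0000, 0.0000, 1.0000)
After 1 day: (0.5200, 0.2400, 0.2400)
After 2 days: (0.4000, 0.2912, 0.3088)
After 3 days: (0.4021, 0.2836, 0.3142)
P(in Marsh after 3 days) = 0.2836

0.2836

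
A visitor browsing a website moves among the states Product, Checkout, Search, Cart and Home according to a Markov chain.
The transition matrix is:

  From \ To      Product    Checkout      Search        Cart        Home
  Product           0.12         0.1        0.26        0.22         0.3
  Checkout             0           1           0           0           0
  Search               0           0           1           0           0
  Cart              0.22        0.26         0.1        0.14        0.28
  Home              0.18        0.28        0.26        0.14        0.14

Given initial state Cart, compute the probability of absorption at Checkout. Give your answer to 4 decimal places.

0.5791

Let h(s) be the probability of absorption at Checkout starting from transient state s. Then h(Checkout) = 1 and h(Search) = 0. By first-step analysis:
h(Product) = 0.12·h(Product) + 0.1·1 + 0.26·0 + 0.22·h(Cart) + 0.3·h(Home)
h(Cart) = 0.22·h(Product) + 0.26·1 + 0.1·0 + 0.14·h(Cart) + 0.28·h(Home)
h(Home) = 0.18·h(Product) + 0.28·1 + 0.26·0 + 0.14·h(Cart) + 0.14·h(Home)
Solving: h(Product) = 0.4324, h(Cart) = 0.5791, h(Home) = 0.5104.
Starting from Cart, the probability is 0.5791.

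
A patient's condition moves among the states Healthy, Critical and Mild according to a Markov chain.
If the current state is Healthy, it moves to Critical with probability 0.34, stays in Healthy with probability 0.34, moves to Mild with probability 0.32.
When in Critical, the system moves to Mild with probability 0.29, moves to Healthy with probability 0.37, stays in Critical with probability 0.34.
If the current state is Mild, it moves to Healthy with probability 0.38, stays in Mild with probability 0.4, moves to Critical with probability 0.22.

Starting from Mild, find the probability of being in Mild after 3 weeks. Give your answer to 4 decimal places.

Propagate the distribution vector 3 weeks from Mild.
After 0 weeks: (0.0000, 0.0000, 1.0000)
After 1 week: (0.3800, 0.2200, 0.4000)
After 2 weeks: (0.3626, 0.2920, 0.3454)
After 3 weeks: (0.3626, 0.2986, 0.3389)
P(in Mild after 3 weeks) = 0.3389

0.3389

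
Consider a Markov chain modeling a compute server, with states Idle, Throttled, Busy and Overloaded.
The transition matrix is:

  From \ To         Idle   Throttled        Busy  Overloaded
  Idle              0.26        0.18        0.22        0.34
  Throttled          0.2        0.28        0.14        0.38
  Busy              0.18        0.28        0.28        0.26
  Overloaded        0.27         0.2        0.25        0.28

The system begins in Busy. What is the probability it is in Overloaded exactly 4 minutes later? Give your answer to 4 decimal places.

Propagate the distribution vector 4 minutes from Busy.
After 0 minutes: (0.0000, 0.0000, 1.0000, 0.0000)
After 1 minute: (0.1800, 0.2800, 0.2800, 0.2600)
After 2 minutes: (0.2234, 0.2412, 0.2222, 0.3132)
After 3 minutes: (0.2309, 0.2326, 0.2234, 0.3131)
After 4 minutes: (0.2313, 0.2319, 0.2242, 0.3126)
P(in Overloaded after 4 minutes) = 0.3126

0.3126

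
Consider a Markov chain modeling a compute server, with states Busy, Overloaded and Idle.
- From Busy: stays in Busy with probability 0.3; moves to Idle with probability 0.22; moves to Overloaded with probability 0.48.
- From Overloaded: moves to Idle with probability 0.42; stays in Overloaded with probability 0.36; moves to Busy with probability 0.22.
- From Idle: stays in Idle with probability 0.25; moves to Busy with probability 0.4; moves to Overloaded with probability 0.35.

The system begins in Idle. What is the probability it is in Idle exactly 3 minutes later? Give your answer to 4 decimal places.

0.3100

Propagate the distribution vector 3 minutes from Idle.
After 0 minutes: (0.0000, 0.0000, 1.0000)
After 1 minute: (0.4000, 0.3500, 0.2500)
After 2 minutes: (0.2970, 0.4055, 0.2975)
After 3 minutes: (0.2973, 0.3927, 0.3100)
P(in Idle after 3 minutes) = 0.3100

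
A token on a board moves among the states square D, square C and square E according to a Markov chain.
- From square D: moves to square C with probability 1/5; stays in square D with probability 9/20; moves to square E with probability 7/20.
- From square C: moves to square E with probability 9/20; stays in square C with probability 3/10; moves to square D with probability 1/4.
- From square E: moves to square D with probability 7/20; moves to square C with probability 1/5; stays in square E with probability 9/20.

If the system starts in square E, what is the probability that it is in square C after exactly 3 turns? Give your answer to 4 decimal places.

0.2220

Propagate the distribution vector 3 turns from square E.
After 0 turns: (0.0000, 0.0000, 1.0000)
After 1 turn: (0.3500, 0.2000, 0.4500)
After 2 turns: (0.3650, 0.2200, 0.4150)
After 3 turns: (0.3645, 0.2220, 0.4135)
P(in square C after 3 turns) = 0.2220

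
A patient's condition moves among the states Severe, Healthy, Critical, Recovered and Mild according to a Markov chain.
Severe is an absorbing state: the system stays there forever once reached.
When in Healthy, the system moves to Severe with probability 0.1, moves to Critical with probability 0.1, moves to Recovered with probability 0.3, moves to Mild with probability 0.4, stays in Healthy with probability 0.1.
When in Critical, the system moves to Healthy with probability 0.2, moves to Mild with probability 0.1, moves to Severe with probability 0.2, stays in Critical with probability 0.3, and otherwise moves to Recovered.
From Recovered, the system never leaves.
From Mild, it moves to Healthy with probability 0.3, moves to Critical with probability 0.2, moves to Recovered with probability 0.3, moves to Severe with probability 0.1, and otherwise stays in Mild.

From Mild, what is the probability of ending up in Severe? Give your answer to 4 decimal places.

Let h(s) be the probability of absorption at Severe starting from transient state s. Then h(Severe) = 1 and h(Recovered) = 0. By first-step analysis:
h(Healthy) = 0.1·1 + 0.1·h(Healthy) + 0.1·h(Critical) + 0.3·0 + 0.4·h(Mild)
h(Critical) = 0.2·1 + 0.2·h(Healthy) + 0.3·h(Critical) + 0.2·0 + 0.1·h(Mild)
h(Mild) = 0.1·1 + 0.3·h(Healthy) + 0.2·h(Critical) + 0.3·0 + 0.1·h(Mild)
Solving: h(Healthy) = 0.2897, h(Critical) = 0.4112, h(Mild) = 0.2991.
Starting from Mild, the probability is 0.2991.

0.2991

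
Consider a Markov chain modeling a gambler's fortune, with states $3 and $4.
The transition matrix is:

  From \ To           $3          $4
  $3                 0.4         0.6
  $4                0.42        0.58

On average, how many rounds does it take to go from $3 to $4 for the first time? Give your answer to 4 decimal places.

1.6667

Let t(s) be the expected number of rounds to first reach $4 from state s, with t($4) = 0. Conditioning on the first round:
t($3) = 1 + 0.4·t($3)
Solving: t($3) = 1.6667.
Expected rounds from $3 to $4: 1.6667.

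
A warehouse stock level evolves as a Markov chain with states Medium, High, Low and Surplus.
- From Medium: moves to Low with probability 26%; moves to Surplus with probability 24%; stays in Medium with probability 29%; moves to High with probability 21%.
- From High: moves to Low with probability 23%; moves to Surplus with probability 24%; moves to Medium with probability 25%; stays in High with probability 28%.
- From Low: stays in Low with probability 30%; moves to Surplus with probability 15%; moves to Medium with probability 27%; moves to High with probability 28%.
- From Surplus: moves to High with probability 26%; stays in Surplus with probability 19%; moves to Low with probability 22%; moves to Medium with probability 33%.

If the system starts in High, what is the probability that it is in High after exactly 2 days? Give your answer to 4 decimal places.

Propagate the distribution vector 2 days from High.
After 0 days: (0.0000, 1.0000, 0.0000, 0.0000)
After 1 day: (0.2500, 0.2800, 0.2300, 0.2400)
After 2 days: (0.2838, 0.2577, 0.2512, 0.2073)
P(in High after 2 days) = 0.2577

0.2577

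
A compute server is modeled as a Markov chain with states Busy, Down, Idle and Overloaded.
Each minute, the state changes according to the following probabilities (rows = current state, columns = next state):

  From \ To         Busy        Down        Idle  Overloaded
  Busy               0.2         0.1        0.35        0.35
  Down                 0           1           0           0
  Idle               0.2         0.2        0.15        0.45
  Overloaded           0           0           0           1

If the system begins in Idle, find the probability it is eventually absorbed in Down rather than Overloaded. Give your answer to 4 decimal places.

Let h(s) be the probability of absorption at Down starting from transient state s. Then h(Down) = 1 and h(Overloaded) = 0. By first-step analysis:
h(Busy) = 0.2·h(Busy) + 0.1·1 + 0.35·h(Idle) + 0.35·0
h(Idle) = 0.2·h(Busy) + 0.2·1 + 0.15·h(Idle) + 0.45·0
Solving: h(Busy) = 0.2541, h(Idle) = 0.2951.
Starting from Idle, the probability is 0.2951.

0.2951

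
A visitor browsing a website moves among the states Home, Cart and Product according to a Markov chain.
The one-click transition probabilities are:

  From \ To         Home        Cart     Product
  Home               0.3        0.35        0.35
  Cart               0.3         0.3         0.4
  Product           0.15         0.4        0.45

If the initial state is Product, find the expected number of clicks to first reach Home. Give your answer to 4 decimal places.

Let t(s) be the expected number of clicks to first reach Home from state s, with t(Home) = 0. Conditioning on the first click:
t(Cart) = 1 + 0.3·t(Cart) + 0.4·t(Product)
t(Product) = 1 + 0.4·t(Cart) + 0.45·t(Product)
Solving: t(Cart) = 4.2222, t(Product) = 4.8889.
Expected clicks from Product to Home: 4.8889.

4.8889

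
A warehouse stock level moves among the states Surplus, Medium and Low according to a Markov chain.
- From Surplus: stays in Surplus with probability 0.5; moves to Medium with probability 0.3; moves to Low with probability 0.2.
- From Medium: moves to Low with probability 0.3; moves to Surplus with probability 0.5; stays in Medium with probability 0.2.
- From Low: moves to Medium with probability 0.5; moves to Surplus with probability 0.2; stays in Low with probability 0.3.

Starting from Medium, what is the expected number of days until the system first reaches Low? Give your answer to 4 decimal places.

4.0000

Let t(s) be the expected number of days to first reach Low from state s, with t(Low) = 0. Conditioning on the first day:
t(Surplus) = 1 + 0.5·t(Surplus) + 0.3·t(Medium)
t(Medium) = 1 + 0.5·t(Surplus) + 0.2·t(Medium)
Solving: t(Surplus) = 4.4000, t(Medium) = 4.0000.
Expected days from Medium to Low: 4.0000.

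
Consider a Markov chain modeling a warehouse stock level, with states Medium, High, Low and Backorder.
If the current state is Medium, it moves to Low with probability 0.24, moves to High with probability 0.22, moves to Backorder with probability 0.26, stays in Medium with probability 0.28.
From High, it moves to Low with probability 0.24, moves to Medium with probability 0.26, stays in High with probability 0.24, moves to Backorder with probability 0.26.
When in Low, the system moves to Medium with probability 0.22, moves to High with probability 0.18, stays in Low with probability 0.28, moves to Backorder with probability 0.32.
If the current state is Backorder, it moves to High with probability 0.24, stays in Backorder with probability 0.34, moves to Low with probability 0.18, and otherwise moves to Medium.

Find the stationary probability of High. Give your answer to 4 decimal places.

0.2211

Let the stationary distribution be π with π = πP and π_1 + π_2 + π_3 + π_4 = 1.
π_1 = 0.28·π_1 + 0.26·π_2 + 0.22·π_3 + 0.24·π_4
π_2 = 0.22·π_1 + 0.24·π_2 + 0.18·π_3 + 0.24·π_4
π_3 = 0.24·π_1 + 0.24·π_2 + 0.28·π_3 + 0.18·π_4
Solving with the normalization constraint gives π = (0.2498, 0.2211, 0.2314, 0.2977).
So the stationary probability of High is 0.2211.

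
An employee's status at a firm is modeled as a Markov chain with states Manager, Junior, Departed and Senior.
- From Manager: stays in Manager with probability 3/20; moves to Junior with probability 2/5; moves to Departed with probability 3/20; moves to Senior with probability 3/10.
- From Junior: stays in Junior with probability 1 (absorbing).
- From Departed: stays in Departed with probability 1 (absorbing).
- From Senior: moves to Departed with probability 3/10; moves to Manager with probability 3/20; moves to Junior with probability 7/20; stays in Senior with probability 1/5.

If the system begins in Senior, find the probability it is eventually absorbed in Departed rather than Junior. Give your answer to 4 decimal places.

0.4370

Let h(s) be the probability of absorption at Departed starting from transient state s. Then h(Departed) = 1 and h(Junior) = 0. By first-step analysis:
h(Manager) = 0.15·h(Manager) + 0.4·0 + 0.15·1 + 0.3·h(Senior)
h(Senior) = 0.15·h(Manager) + 0.35·0 + 0.3·1 + 0.2·h(Senior)
Solving: h(Manager) = 0.3307, h(Senior) = 0.4370.
Starting from Senior, the probability is 0.4370.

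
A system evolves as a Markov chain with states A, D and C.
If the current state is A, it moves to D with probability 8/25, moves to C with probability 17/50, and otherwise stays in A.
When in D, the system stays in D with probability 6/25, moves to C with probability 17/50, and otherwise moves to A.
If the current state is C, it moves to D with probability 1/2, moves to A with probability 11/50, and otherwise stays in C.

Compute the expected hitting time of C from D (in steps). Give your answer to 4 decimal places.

Let t(s) be the expected number of steps to first reach C from state s, with t(C) = 0. Conditioning on the first step:
t(A) = 1 + 0.34·t(A) + 0.32·t(D)
t(D) = 1 + 0.42·t(A) + 0.24·t(D)
Solving: t(A) = 2.9412, t(D) = 2.9412.
Expected steps from D to C: 2.9412.

2.9412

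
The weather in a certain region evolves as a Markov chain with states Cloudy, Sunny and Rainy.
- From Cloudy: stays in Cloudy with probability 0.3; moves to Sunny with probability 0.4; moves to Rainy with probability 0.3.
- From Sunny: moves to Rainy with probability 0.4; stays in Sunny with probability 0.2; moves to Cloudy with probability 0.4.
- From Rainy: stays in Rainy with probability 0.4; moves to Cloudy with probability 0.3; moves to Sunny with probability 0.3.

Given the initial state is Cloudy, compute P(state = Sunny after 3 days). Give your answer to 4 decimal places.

Propagate the distribution vector 3 days from Cloudy.
After 0 days: (1.0000, 0.0000, 0.0000)
After 1 day: (0.3000, 0.4000, 0.3000)
After 2 days: (0.3400, 0.2900, 0.3700)
After 3 days: (0.3290, 0.3050, 0.3660)
P(in Sunny after 3 days) = 0.3050

0.3050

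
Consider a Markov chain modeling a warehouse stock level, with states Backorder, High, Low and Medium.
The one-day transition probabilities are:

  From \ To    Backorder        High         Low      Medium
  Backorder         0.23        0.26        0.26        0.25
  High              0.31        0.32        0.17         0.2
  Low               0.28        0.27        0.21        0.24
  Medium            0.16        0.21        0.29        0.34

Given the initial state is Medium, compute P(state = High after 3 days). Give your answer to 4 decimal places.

Propagate the distribution vector 3 days from Medium.
After 0 days: (0.0000, 0.0000, 0.0000, 1.0000)
After 1 day: (0.1600, 0.2100, 0.2900, 0.3400)
After 2 days: (0.2375, 0.2585, 0.2368, 0.2672)
After 3 days: (0.2438, 0.2645, 0.2329, 0.2588)
P(in High after 3 days) = 0.2645

0.2645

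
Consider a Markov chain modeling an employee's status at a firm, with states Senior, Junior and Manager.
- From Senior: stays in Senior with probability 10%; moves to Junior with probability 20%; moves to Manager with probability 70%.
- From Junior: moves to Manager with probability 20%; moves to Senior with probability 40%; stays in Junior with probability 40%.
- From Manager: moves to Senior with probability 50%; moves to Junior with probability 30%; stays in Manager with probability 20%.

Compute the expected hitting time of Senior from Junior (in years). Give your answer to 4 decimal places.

Let t(s) be the expected number of years to first reach Senior from state s, with t(Senior) = 0. Conditioning on the first year:
t(Junior) = 1 + 0.4·t(Junior) + 0.2·t(Manager)
t(Manager) = 1 + 0.3·t(Junior) + 0.2·t(Manager)
Solving: t(Junior) = 2.3810, t(Manager) = 2.1429.
Expected years from Junior to Senior: 2.3810.

2.3810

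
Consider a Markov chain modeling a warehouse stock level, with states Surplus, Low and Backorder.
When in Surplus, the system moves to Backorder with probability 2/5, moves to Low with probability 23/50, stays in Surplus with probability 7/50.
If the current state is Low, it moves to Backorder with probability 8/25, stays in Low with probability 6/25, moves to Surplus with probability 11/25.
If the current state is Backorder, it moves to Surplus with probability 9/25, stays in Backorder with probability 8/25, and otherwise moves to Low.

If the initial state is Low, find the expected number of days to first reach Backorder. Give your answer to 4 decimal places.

Let t(s) be the expected number of days to first reach Backorder from state s, with t(Backorder) = 0. Conditioning on the first day:
t(Surplus) = 1 + 0.14·t(Surplus) + 0.46·t(Low)
t(Low) = 1 + 0.44·t(Surplus) + 0.24·t(Low)
Solving: t(Surplus) = 2.7039, t(Low) = 2.8812.
Expected days from Low to Backorder: 2.8812.

2.8812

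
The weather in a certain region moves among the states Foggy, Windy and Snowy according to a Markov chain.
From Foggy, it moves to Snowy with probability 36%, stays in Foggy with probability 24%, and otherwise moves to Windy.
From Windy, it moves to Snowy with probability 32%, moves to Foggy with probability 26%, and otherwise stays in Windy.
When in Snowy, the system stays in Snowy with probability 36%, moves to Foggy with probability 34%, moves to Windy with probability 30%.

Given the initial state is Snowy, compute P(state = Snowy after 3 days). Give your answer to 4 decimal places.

Propagate the distribution vector 3 days from Snowy.
After 0 days: (0.0000, 0.0000, 1.0000)
After 1 day: (0.3400, 0.3000, 0.3600)
After 2 days: (0.2820, 0.3700, 0.3480)
After 3 days: (0.2822, 0.3726, 0.3452)
P(in Snowy after 3 days) = 0.3452

0.3452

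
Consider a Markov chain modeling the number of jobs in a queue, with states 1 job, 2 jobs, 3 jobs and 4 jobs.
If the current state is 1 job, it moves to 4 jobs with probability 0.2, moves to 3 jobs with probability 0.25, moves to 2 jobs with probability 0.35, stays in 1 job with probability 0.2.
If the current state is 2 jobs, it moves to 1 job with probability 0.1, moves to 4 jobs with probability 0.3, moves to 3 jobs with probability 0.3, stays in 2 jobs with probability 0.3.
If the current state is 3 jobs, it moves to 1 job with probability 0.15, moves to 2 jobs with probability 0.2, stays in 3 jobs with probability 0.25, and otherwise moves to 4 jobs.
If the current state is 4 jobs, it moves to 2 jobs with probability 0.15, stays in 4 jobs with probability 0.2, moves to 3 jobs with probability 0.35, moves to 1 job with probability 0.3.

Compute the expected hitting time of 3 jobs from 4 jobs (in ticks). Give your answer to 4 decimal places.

3.1707

Let t(s) be the expected number of ticks to first reach 3 jobs from state s, with t(3 jobs) = 0. Conditioning on the first tick:
t(1 job) = 1 + 0.2·t(1 job) + 0.35·t(2 jobs) + 0.2·t(4 jobs)
t(2 jobs) = 1 + 0.1·t(1 job) + 0.3·t(2 jobs) + 0.3·t(4 jobs)
t(4 jobs) = 1 + 0.3·t(1 job) + 0.15·t(2 jobs) + 0.2·t(4 jobs)
Solving: t(1 job) = 3.4797, t(2 jobs) = 3.2846, t(4 jobs) = 3.1707.
Expected ticks from 4 jobs to 3 jobs: 3.1707.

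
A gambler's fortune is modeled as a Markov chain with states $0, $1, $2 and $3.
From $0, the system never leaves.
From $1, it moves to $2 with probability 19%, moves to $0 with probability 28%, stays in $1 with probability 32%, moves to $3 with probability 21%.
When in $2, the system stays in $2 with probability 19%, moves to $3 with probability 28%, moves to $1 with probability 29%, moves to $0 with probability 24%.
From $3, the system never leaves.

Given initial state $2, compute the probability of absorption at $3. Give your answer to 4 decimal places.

0.5070

Let h(s) be the probability of absorption at $3 starting from transient state s. Then h($3) = 1 and h($0) = 0. By first-step analysis:
h($1) = 0.28·0 + 0.32·h($1) + 0.19·h($2) + 0.21·1
h($2) = 0.24·0 + 0.29·h($1) + 0.19·h($2) + 0.28·1
Solving: h($1) = 0.4505, h($2) = 0.5070.
Starting from $2, the probability is 0.5070.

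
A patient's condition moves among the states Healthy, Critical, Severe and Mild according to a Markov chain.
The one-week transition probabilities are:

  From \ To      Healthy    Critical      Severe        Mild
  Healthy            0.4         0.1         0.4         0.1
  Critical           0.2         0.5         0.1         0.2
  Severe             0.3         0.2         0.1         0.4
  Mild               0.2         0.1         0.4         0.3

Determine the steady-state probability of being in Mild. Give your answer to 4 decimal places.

0.2485

Let the stationary distribution be π with π = πP and π_1 + π_2 + π_3 + π_4 = 1.
π_1 = 0.4·π_1 + 0.2·π_2 + 0.3·π_3 + 0.2·π_4
π_2 = 0.1·π_1 + 0.5·π_2 + 0.2·π_3 + 0.1·π_4
π_3 = 0.4·π_1 + 0.1·π_2 + 0.1·π_3 + 0.4·π_4
Solving with the normalization constraint gives π = (0.2824, 0.2099, 0.2593, 0.2485).
So the stationary probability of Mild is 0.2485.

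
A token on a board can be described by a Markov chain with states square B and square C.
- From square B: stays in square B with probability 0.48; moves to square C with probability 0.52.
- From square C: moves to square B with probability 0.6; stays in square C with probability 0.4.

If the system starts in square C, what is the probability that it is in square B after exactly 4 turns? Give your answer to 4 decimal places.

Propagate the distribution vector 4 turns from square C.
After 0 turns: (0.0000, 1.0000)
After 1 turn: (0.6000, 0.4000)
After 2 turns: (0.5280, 0.4720)
After 3 turns: (0.5366, 0.4634)
After 4 turns: (0.5356, 0.4644)
P(in square B after 4 turns) = 0.5356

0.5356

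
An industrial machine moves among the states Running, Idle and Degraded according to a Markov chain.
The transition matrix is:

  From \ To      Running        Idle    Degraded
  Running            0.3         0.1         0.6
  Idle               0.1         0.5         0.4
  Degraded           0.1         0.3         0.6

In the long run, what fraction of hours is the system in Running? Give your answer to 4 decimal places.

Let the stationary distribution be π with π = πP and π_1 + π_2 + π_3 = 1.
π_1 = 0.3·π_1 + 0.1·π_2 + 0.1·π_3
π_2 = 0.1·π_1 + 0.5·π_2 + 0.3·π_3
Solving with the normalization constraint gives π = (0.1250, 0.3438, 0.5313).
So the stationary probability of Running is 0.1250.

0.1250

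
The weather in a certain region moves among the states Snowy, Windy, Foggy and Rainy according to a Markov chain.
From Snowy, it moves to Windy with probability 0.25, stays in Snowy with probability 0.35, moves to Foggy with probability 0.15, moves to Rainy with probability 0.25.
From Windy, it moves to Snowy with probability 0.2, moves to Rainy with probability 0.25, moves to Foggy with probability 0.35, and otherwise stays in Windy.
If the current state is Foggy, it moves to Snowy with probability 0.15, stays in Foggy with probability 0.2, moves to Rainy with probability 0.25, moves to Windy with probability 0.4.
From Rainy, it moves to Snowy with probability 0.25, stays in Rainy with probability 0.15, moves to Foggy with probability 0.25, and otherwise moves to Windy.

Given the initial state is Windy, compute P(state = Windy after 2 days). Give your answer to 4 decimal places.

0.3175

Propagate the distribution vector 2 days from Windy.
After 0 days: (0.0000, 1.0000, 0.0000, 0.0000)
After 1 day: (0.2000, 0.2000, 0.3500, 0.2500)
After 2 days: (0.2250, 0.3175, 0.2325, 0.2250)
P(in Windy after 2 days) = 0.3175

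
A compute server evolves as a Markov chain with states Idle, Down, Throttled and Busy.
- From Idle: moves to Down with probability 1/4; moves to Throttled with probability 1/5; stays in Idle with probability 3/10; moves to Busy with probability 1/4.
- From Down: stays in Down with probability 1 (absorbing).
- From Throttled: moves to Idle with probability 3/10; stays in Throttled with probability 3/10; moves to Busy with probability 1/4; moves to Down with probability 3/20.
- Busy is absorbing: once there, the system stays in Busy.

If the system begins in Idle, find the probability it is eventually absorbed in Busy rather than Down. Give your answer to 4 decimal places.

Let h(s) be the probability of absorption at Busy starting from transient state s. Then h(Busy) = 1 and h(Down) = 0. By first-step analysis:
h(Idle) = 0.3·h(Idle) + 0.25·0 + 0.2·h(Throttled) + 0.25·1
h(Throttled) = 0.3·h(Idle) + 0.15·0 + 0.3·h(Throttled) + 0.25·1
Solving: h(Idle) = 0.5233, h(Throttled) = 0.5814.
Starting from Idle, the probability is 0.5233.

0.5233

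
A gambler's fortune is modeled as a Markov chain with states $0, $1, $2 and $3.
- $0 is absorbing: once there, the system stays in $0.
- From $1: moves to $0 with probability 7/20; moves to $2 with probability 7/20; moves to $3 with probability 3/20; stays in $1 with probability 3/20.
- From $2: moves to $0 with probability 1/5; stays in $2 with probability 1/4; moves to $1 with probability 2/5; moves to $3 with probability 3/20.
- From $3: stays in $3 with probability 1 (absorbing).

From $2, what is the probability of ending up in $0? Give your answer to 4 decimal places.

0.6231

Let h(s) be the probability of absorption at $0 starting from transient state s. Then h($0) = 1 and h($3) = 0. By first-step analysis:
h($1) = 0.35·1 + 0.15·h($1) + 0.35·h($2) + 0.15·0
h($2) = 0.2·1 + 0.4·h($1) + 0.25·h($2) + 0.15·0
Solving: h($1) = 0.6683, h($2) = 0.6231.
Starting from $2, the probability is 0.6231.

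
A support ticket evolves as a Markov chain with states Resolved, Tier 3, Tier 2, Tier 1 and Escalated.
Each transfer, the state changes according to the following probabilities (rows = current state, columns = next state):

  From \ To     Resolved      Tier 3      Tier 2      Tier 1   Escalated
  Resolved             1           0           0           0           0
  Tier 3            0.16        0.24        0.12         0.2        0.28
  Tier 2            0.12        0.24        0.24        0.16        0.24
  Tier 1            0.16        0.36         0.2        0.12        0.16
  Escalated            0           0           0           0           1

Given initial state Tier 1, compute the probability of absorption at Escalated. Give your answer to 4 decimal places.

0.5800

Let h(s) be the probability of absorption at Escalated starting from transient state s. Then h(Escalated) = 1 and h(Resolved) = 0. By first-step analysis:
h(Tier 3) = 0.16·0 + 0.24·h(Tier 3) + 0.12·h(Tier 2) + 0.2·h(Tier 1) + 0.28·1
h(Tier 2) = 0.12·0 + 0.24·h(Tier 3) + 0.24·h(Tier 2) + 0.16·h(Tier 1) + 0.24·1
h(Tier 1) = 0.16·0 + 0.36·h(Tier 3) + 0.2·h(Tier 2) + 0.12·h(Tier 1) + 0.16·1
Solving: h(Tier 3) = 0.6212, h(Tier 2) = 0.6341, h(Tier 1) = 0.5800.
Starting from Tier 1, the probability is 0.5800.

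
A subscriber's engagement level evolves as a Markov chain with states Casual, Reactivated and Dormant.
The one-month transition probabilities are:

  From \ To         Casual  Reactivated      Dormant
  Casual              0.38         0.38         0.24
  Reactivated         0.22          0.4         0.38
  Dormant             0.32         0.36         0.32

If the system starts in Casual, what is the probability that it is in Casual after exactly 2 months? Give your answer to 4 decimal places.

0.3048

Sum over the intermediate state after 1 month:
P = P(Casual→Casual)·P(Casual→Casual) + P(Casual→Reactivated)·P(Reactivated→Casual) + P(Casual→Dormant)·P(Dormant→Casual)
  = 0.38×0.38 + 0.38×0.22 + 0.24×0.32
  = 0.1444 + 0.0836 + 0.0768 = 0.3048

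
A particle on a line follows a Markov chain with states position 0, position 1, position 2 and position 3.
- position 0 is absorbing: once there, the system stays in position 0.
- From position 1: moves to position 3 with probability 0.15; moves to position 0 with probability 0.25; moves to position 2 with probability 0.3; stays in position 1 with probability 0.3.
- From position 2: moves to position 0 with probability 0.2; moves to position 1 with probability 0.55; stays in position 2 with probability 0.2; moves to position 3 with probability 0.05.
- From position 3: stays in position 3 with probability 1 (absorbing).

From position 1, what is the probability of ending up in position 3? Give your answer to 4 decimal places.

0.3418

Let h(s) be the probability of absorption at position 3 starting from transient state s. Then h(position 3) = 1 and h(position 0) = 0. By first-step analysis:
h(position 1) = 0.25·0 + 0.3·h(position 1) + 0.3·h(position 2) + 0.15·1
h(position 2) = 0.2·0 + 0.55·h(position 1) + 0.2·h(position 2) + 0.05·1
Solving: h(position 1) = 0.3418, h(position 2) = 0.2975.
Starting from position 1, the probability is 0.3418.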